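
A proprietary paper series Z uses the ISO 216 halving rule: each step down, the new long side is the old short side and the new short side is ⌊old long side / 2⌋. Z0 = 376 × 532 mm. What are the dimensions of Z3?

133 × 188 mm

Z1: ⌊532/2⌋ × 376 = 266 × 376 mm
Z2: ⌊376/2⌋ × 266 = 188 × 266 mm
Z3: ⌊266/2⌋ × 188 = 133 × 188 mm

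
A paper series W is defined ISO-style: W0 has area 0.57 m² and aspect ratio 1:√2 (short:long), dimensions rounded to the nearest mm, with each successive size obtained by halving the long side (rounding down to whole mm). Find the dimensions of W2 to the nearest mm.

317 × 449 mm

Let W0's short side be w mm. w · w√2 = 0.57 m² = 570,000 mm², so w ≈ 634.9 mm and w√2 ≈ 897.8 mm → W0 = 635 × 898 mm.
W1: ⌊898/2⌋ × 635 = 449 × 635 mm
W2: ⌊635/2⌋ × 449 = 317 × 449 mm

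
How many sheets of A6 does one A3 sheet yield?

8

Each ISO step halves the sheet: 1 × A3 → 2 × A4 → 4 × A5 → 8 × A6
From A3 to A6 is 3 halving steps: 2^3 = 8.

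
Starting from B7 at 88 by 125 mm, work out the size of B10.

31 × 44 mm

B8: ⌊125/2⌋ × 88 = 62 × 88 mm
B9: ⌊88/2⌋ × 62 = 44 × 62 mm
B10: ⌊62/2⌋ × 44 = 31 × 44 mm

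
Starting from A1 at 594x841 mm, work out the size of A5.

A2: ⌊841/2⌋ × 594 = 420 × 594 mm
A3: ⌊594/2⌋ × 420 = 297 × 420 mm
A4: ⌊420/2⌋ × 297 = 210 × 297 mm
A5: ⌊297/2⌋ × 210 = 148 × 210 mm

148 × 210 mm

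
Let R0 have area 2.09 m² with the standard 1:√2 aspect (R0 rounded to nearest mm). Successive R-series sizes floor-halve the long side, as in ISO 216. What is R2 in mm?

Let R0's short side be w mm. w · w√2 = 2.09 m² = 2,090,000 mm², so w ≈ 1215.7 mm and w√2 ≈ 1719.2 mm → R0 = 1216 × 1719 mm.
R1: ⌊1719/2⌋ × 1216 = 859 × 1216 mm
R2: ⌊1216/2⌋ × 859 = 608 × 859 mm

608 × 859 mm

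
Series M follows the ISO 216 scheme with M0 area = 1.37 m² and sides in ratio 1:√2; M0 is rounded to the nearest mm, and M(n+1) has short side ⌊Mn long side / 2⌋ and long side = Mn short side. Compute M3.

348 × 492 mm

Let M0's short side be w mm. w · w√2 = 1.37 m² = 1,370,000 mm², so w ≈ 984.2 mm and w√2 ≈ 1391.9 mm → M0 = 984 × 1392 mm.
M1: ⌊1392/2⌋ × 984 = 696 × 984 mm
M2: ⌊984/2⌋ × 696 = 492 × 696 mm
M3: ⌊696/2⌋ × 492 = 348 × 492 mm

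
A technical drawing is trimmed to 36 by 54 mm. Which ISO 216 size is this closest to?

Aspect ratio 54/36 ≈ 1.500 (ISO target is √2 ≈ 1.414).
In the A-series (A0 area = 1 m²): A9 = 37 × 52 mm.
Off by 3 mm total — nearest standard size.

A9 (37 × 52 mm)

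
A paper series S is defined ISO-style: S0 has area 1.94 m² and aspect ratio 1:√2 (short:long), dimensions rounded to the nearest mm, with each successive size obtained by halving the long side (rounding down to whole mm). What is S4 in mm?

Let S0's short side be w mm. w · w√2 = 1.94 m² = 1,940,000 mm², so w ≈ 1171.2 mm and w√2 ≈ 1656.4 mm → S0 = 1171 × 1656 mm.
S1: ⌊1656/2⌋ × 1171 = 828 × 1171 mm
S2: ⌊1171/2⌋ × 828 = 585 × 828 mm
S3: ⌊828/2⌋ × 585 = 414 × 585 mm
S4: ⌊585/2⌋ × 414 = 292 × 414 mm

292 × 414 mm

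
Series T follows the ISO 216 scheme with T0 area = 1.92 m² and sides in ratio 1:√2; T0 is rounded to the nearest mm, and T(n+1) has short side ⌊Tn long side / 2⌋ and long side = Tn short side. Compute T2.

582 × 824 mm

Let T0's short side be w mm. w · w√2 = 1.92 m² = 1,920,000 mm², so w ≈ 1165.2 mm and w√2 ≈ 1647.8 mm → T0 = 1165 × 1648 mm.
T1: ⌊1648/2⌋ × 1165 = 824 × 1165 mm
T2: ⌊1165/2⌋ × 824 = 582 × 824 mm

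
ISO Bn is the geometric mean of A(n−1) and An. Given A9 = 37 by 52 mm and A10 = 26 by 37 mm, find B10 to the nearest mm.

Short side: √(37 · 26) = √962 ≈ 31.0 → 31 mm
Long side: √(52 · 37) = √1924 ≈ 43.9 → 44 mm

31 × 44 mm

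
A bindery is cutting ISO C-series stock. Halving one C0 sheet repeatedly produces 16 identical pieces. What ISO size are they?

C4

16 = 2^4, so 4 halving steps.
C0 → C1 → … → C4 after 4 steps.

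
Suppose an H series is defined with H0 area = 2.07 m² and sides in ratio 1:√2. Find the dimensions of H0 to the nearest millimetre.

1210 × 1711 mm

Let the short side be w mm. Then w · w√2 = 2.07 m² = 2,070,000 mm².
w² = 2,070,000/√2, so w ≈ 1209.8 mm; long side = w√2 ≈ 1711.0 mm.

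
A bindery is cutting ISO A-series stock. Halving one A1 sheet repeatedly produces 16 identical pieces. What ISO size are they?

A5

16 = 2^4, so 4 halving steps.
A1 → A2 → … → A5 after 4 steps.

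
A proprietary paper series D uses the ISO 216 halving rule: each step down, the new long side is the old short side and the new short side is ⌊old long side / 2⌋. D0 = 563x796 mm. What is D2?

D1: ⌊796/2⌋ × 563 = 398 × 563 mm
D2: ⌊563/2⌋ × 398 = 281 × 398 mm

281 × 398 mm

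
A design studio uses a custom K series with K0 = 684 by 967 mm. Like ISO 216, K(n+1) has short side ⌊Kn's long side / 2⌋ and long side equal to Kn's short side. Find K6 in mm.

85 × 120 mm

K1 = 483 × 684 mm (from K0 by 1 halving).
K2: ⌊684/2⌋ × 483 = 342 × 483 mm
K3: ⌊483/2⌋ × 342 = 241 × 342 mm
K4: ⌊342/2⌋ × 241 = 171 × 241 mm
K5: ⌊241/2⌋ × 171 = 120 × 171 mm
K6: ⌊171/2⌋ × 120 = 85 × 120 mm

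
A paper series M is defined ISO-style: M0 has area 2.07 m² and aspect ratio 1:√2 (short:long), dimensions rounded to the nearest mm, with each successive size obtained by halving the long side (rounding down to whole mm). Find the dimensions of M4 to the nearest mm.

302 × 427 mm

Let M0's short side be w mm. w · w√2 = 2.07 m² = 2,070,000 mm², so w ≈ 1209.8 mm and w√2 ≈ 1711.0 mm → M0 = 1210 × 1711 mm.
M1: ⌊1711/2⌋ × 1210 = 855 × 1210 mm
M2: ⌊1210/2⌋ × 855 = 605 × 855 mm
M3: ⌊855/2⌋ × 605 = 427 × 605 mm
M4: ⌊605/2⌋ × 427 = 302 × 427 mm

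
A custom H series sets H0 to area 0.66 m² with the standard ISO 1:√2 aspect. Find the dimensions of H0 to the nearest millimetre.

Let the short side be w mm. Then w · w√2 = 0.66 m² = 660,000 mm².
w² = 660,000/√2, so w ≈ 683.1 mm; long side = w√2 ≈ 966.1 mm.

683 × 966 mm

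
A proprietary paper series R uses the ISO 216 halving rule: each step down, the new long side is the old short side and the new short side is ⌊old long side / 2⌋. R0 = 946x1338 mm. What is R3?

R1: ⌊1338/2⌋ × 946 = 669 × 946 mm
R2: ⌊946/2⌋ × 669 = 473 × 669 mm
R3: ⌊669/2⌋ × 473 = 334 × 473 mm

334 × 473 mm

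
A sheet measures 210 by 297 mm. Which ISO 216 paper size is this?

Aspect ratio 297/210 ≈ 1.414 — close to the ISO √2 ≈ 1.414.
In the A-series (A0 area = 1 m²): A4 = 210 × 297 mm.

A4 (210 × 297 mm)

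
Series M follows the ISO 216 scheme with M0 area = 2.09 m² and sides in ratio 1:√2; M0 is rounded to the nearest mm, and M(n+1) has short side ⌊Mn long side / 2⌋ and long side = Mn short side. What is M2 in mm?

Let M0's short side be w mm. w · w√2 = 2.09 m² = 2,090,000 mm², so w ≈ 1215.7 mm and w√2 ≈ 1719.2 mm → M0 = 1216 × 1719 mm.
M1: ⌊1719/2⌋ × 1216 = 859 × 1216 mm
M2: ⌊1216/2⌋ × 859 = 608 × 859 mm

608 × 859 mm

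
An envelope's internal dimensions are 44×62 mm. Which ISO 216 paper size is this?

Aspect ratio 62/44 ≈ 1.409 — close to the ISO √2 ≈ 1.414.
In the B-series (B0 = 1000 × 1414 mm): B9 = 44 × 62 mm.

B9 (44 × 62 mm)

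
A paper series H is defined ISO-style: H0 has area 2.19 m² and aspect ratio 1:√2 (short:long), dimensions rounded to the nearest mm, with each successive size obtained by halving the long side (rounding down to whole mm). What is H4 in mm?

Let H0's short side be w mm. w · w√2 = 2.19 m² = 2,190,000 mm², so w ≈ 1244.4 mm and w√2 ≈ 1759.9 mm → H0 = 1244 × 1760 mm.
H1: ⌊1760/2⌋ × 1244 = 880 × 1244 mm
H2: ⌊1244/2⌋ × 880 = 622 × 880 mm
H3: ⌊880/2⌋ × 622 = 440 × 622 mm
H4: ⌊622/2⌋ × 440 = 311 × 440 mm

311 × 440 mm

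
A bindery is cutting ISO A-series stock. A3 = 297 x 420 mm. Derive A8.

52 × 74 mm

A4: ⌊420/2⌋ × 297 = 210 × 297 mm
A5: ⌊297/2⌋ × 210 = 148 × 210 mm
A6: ⌊210/2⌋ × 148 = 105 × 148 mm
A7: ⌊148/2⌋ × 105 = 74 × 105 mm
A8: ⌊105/2⌋ × 74 = 52 × 74 mm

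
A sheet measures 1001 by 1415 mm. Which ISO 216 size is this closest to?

Aspect ratio 1415/1001 ≈ 1.414 — close to the ISO √2 ≈ 1.414.
In the B-series (B0 = 1000 × 1414 mm): B0 = 1000 × 1414 mm.
Off by 2 mm total — nearest standard size.

B0 (1000 × 1414 mm)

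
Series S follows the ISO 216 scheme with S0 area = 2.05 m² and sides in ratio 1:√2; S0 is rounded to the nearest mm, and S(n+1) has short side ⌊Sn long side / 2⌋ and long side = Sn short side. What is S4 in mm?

Let S0's short side be w mm. w · w√2 = 2.05 m² = 2,050,000 mm², so w ≈ 1204.0 mm and w√2 ≈ 1702.7 mm → S0 = 1204 × 1703 mm.
S1: ⌊1703/2⌋ × 1204 = 851 × 1204 mm
S2: ⌊1204/2⌋ × 851 = 602 × 851 mm
S3: ⌊851/2⌋ × 602 = 425 × 602 mm
S4: ⌊602/2⌋ × 425 = 301 × 425 mm

301 × 425 mm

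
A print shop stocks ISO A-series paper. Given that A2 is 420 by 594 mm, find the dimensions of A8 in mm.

A3: ⌊594/2⌋ × 420 = 297 × 420 mm
A4: ⌊420/2⌋ × 297 = 210 × 297 mm
A5: ⌊297/2⌋ × 210 = 148 × 210 mm
A6: ⌊210/2⌋ × 148 = 105 × 148 mm
A7: ⌊148/2⌋ × 105 = 74 × 105 mm
A8: ⌊105/2⌋ × 74 = 52 × 74 mm

52 × 74 mm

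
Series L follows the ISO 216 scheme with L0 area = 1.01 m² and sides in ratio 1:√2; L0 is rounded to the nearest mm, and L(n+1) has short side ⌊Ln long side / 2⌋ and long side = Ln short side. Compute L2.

422 × 597 mm

Let L0's short side be w mm. w · w√2 = 1.01 m² = 1,010,000 mm², so w ≈ 845.1 mm and w√2 ≈ 1195.1 mm → L0 = 845 × 1195 mm.
L1: ⌊1195/2⌋ × 845 = 597 × 845 mm
L2: ⌊845/2⌋ × 597 = 422 × 597 mm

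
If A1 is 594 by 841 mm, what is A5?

A2: ⌊841/2⌋ × 594 = 420 × 594 mm
A3: ⌊594/2⌋ × 420 = 297 × 420 mm
A4: ⌊420/2⌋ × 297 = 210 × 297 mm
A5: ⌊297/2⌋ × 210 = 148 × 210 mm

148 × 210 mm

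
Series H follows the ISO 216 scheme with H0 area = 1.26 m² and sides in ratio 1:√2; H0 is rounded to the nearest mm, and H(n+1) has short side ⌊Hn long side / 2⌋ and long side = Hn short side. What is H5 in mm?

166 × 236 mm

Let H0's short side be w mm. w · w√2 = 1.26 m² = 1,260,000 mm², so w ≈ 943.9 mm and w√2 ≈ 1334.9 mm → H0 = 944 × 1335 mm.
H1: ⌊1335/2⌋ × 944 = 667 × 944 mm
H2: ⌊944/2⌋ × 667 = 472 × 667 mm
H3: ⌊667/2⌋ × 472 = 333 × 472 mm
H4: ⌊472/2⌋ × 333 = 236 × 333 mm
H5: ⌊333/2⌋ × 236 = 166 × 236 mm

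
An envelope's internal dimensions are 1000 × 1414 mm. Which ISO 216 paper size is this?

B0 (1000 × 1414 mm)

Aspect ratio 1414/1000 ≈ 1.414 — close to the ISO √2 ≈ 1.414.
In the B-series (B0 = 1000 × 1414 mm): B0 = 1000 × 1414 mm.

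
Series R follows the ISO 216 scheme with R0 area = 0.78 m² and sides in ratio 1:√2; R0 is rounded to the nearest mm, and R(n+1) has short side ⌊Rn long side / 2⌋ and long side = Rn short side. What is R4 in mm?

Let R0's short side be w mm. w · w√2 = 0.78 m² = 780,000 mm², so w ≈ 742.7 mm and w√2 ≈ 1050.3 mm → R0 = 743 × 1050 mm.
R1: ⌊1050/2⌋ × 743 = 525 × 743 mm
R2: ⌊743/2⌋ × 525 = 371 × 525 mm
R3: ⌊525/2⌋ × 371 = 262 × 371 mm
R4: ⌊371/2⌋ × 262 = 185 × 262 mm

185 × 262 mm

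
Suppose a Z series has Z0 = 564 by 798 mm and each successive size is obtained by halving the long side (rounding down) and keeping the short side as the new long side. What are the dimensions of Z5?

Z1: ⌊798/2⌋ × 564 = 399 × 564 mm
Z2: ⌊564/2⌋ × 399 = 282 × 399 mm
Z3: ⌊399/2⌋ × 282 = 199 × 282 mm
Z4: ⌊282/2⌋ × 199 = 141 × 199 mm
Z5: ⌊199/2⌋ × 141 = 99 × 141 mm

99 × 141 mm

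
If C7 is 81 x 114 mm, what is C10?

C8: ⌊114/2⌋ × 81 = 57 × 81 mm
C9: ⌊81/2⌋ × 57 = 40 × 57 mm
C10: ⌊57/2⌋ × 40 = 28 × 40 mm

28 × 40 mm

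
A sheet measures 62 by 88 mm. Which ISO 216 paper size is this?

B8 (62 × 88 mm)

Aspect ratio 88/62 ≈ 1.419 — close to the ISO √2 ≈ 1.414.
In the B-series (B0 = 1000 × 1414 mm): B8 = 62 × 88 mm.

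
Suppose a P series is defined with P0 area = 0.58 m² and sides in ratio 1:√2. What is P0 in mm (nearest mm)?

640 × 906 mm

Let the short side be w mm. Then w · w√2 = 0.58 m² = 580,000 mm².
w² = 580,000/√2, so w ≈ 640.4 mm; long side = w√2 ≈ 905.7 mm.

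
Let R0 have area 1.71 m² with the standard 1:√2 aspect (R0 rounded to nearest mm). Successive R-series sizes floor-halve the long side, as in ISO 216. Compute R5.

Let R0's short side be w mm. w · w√2 = 1.71 m² = 1,710,000 mm², so w ≈ 1099.6 mm and w√2 ≈ 1555.1 mm → R0 = 1100 × 1555 mm.
R1: ⌊1555/2⌋ × 1100 = 777 × 1100 mm
R2: ⌊1100/2⌋ × 777 = 550 × 777 mm
R3: ⌊777/2⌋ × 550 = 388 × 550 mm
R4: ⌊550/2⌋ × 388 = 275 × 388 mm
R5: ⌊388/2⌋ × 275 = 194 × 275 mm

194 × 275 mm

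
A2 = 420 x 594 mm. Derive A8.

52 × 74 mm

A3: ⌊594/2⌋ × 420 = 297 × 420 mm
A4: ⌊420/2⌋ × 297 = 210 × 297 mm
A5: ⌊297/2⌋ × 210 = 148 × 210 mm
A6: ⌊210/2⌋ × 148 = 105 × 148 mm
A7: ⌊148/2⌋ × 105 = 74 × 105 mm
A8: ⌊105/2⌋ × 74 = 52 × 74 mm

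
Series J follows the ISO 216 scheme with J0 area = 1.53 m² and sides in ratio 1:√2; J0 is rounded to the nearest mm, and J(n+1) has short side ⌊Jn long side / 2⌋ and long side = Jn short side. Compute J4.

260 × 367 mm

Let J0's short side be w mm. w · w√2 = 1.53 m² = 1,530,000 mm², so w ≈ 1040.1 mm and w√2 ≈ 1471.0 mm → J0 = 1040 × 1471 mm.
J1: ⌊1471/2⌋ × 1040 = 735 × 1040 mm
J2: ⌊1040/2⌋ × 735 = 520 × 735 mm
J3: ⌊735/2⌋ × 520 = 367 × 520 mm
J4: ⌊520/2⌋ × 367 = 260 × 367 mm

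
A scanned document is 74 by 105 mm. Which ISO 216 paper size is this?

Aspect ratio 105/74 ≈ 1.419 — close to the ISO √2 ≈ 1.414.
In the A-series (A0 area = 1 m²): A7 = 74 × 105 mm.

A7 (74 × 105 mm)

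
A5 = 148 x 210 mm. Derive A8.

A6: ⌊210/2⌋ × 148 = 105 × 148 mm
A7: ⌊148/2⌋ × 105 = 74 × 105 mm
A8: ⌊105/2⌋ × 74 = 52 × 74 mm

52 × 74 mm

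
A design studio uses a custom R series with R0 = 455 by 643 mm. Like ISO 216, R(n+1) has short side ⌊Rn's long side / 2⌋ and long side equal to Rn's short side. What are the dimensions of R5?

80 × 113 mm

R1: ⌊643/2⌋ × 455 = 321 × 455 mm
R2: ⌊455/2⌋ × 321 = 227 × 321 mm
R3: ⌊321/2⌋ × 227 = 160 × 227 mm
R4: ⌊227/2⌋ × 160 = 113 × 160 mm
R5: ⌊160/2⌋ × 113 = 80 × 113 mm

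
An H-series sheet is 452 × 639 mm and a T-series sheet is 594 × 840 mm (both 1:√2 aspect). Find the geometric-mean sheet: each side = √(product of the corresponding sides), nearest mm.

518 × 733 mm

Short side: √(452 · 594) = √268488 ≈ 518.2 → 518 mm
Long side: √(639 · 840) = √536760 ≈ 732.6 → 733 mm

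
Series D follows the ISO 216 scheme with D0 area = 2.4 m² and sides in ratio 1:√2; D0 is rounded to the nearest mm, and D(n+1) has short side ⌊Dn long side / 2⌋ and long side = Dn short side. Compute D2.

Let D0's short side be w mm. w · w√2 = 2.4 m² = 2,400,000 mm², so w ≈ 1302.7 mm and w√2 ≈ 1842.3 mm → D0 = 1303 × 1842 mm.
D1: ⌊1842/2⌋ × 1303 = 921 × 1303 mm
D2: ⌊1303/2⌋ × 921 = 651 × 921 mm

651 × 921 mm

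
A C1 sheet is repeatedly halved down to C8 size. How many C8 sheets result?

Each ISO step halves the sheet: 1 × C1 → 2 × C2 → 4 × C3 → 8 × C4 → …
From C1 to C8 is 7 halving steps: 2^7 = 128.

128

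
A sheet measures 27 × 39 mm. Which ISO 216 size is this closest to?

C10 (28 × 40 mm)

Aspect ratio 39/27 ≈ 1.444 (ISO target is √2 ≈ 1.414).
In the C-series (envelope sizes, between A and B): C10 = 28 × 40 mm.
Off by 2 mm total — nearest standard size.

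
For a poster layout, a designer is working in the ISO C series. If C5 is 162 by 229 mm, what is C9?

C6: ⌊229/2⌋ × 162 = 114 × 162 mm
C7: ⌊162/2⌋ × 114 = 81 × 114 mm
C8: ⌊114/2⌋ × 81 = 57 × 81 mm
C9: ⌊81/2⌋ × 57 = 40 × 57 mm

40 × 57 mm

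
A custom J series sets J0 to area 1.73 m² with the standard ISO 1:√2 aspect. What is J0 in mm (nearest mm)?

Let the short side be w mm. Then w · w√2 = 1.73 m² = 1,730,000 mm².
w² = 1,730,000/√2, so w ≈ 1106.0 mm; long side = w√2 ≈ 1564.2 mm.

1106 × 1564 mm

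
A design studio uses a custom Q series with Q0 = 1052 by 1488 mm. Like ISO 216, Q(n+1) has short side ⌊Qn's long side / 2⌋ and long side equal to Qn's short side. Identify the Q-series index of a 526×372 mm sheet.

Q0: 1052 × 1488 mm
Q1: 744 × 1052 mm
Q2: 526 × 744 mm
Q3: 372 × 526 mm
Q4: 263 × 372 mm
→ matches Q3.

Q3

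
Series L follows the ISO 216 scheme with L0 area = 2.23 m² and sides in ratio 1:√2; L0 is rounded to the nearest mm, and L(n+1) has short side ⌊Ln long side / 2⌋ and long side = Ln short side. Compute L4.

Let L0's short side be w mm. w · w√2 = 2.23 m² = 2,230,000 mm², so w ≈ 1255.7 mm and w√2 ≈ 1775.9 mm → L0 = 1256 × 1776 mm.
L1: ⌊1776/2⌋ × 1256 = 888 × 1256 mm
L2: ⌊1256/2⌋ × 888 = 628 × 888 mm
L3: ⌊888/2⌋ × 628 = 444 × 628 mm
L4: ⌊628/2⌋ × 444 = 314 × 444 mm

314 × 444 mm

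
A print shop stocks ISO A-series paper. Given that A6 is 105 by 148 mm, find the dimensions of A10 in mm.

A7: ⌊148/2⌋ × 105 = 74 × 105 mm
A8: ⌊105/2⌋ × 74 = 52 × 74 mm
A9: ⌊74/2⌋ × 52 = 37 × 52 mm
A10: ⌊52/2⌋ × 37 = 26 × 37 mm

26 × 37 mm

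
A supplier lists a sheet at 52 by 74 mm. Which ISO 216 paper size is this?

Aspect ratio 74/52 ≈ 1.423 — close to the ISO √2 ≈ 1.414.
In the A-series (A0 area = 1 m²): A8 = 52 × 74 mm.

A8 (52 × 74 mm)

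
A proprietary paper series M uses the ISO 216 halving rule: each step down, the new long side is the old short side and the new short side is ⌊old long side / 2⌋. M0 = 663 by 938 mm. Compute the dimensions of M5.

M1: ⌊938/2⌋ × 663 = 469 × 663 mm
M2: ⌊663/2⌋ × 469 = 331 × 469 mm
M3: ⌊469/2⌋ × 331 = 234 × 331 mm
M4: ⌊331/2⌋ × 234 = 165 × 234 mm
M5: ⌊234/2⌋ × 165 = 117 × 165 mm

117 × 165 mm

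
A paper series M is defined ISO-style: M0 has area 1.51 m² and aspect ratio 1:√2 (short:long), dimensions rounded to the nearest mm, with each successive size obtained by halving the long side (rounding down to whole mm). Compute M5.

Let M0's short side be w mm. w · w√2 = 1.51 m² = 1,510,000 mm², so w ≈ 1033.3 mm and w√2 ≈ 1461.3 mm → M0 = 1033 × 1461 mm.
M1: ⌊1461/2⌋ × 1033 = 730 × 1033 mm
M2: ⌊1033/2⌋ × 730 = 516 × 730 mm
M3: ⌊730/2⌋ × 516 = 365 × 516 mm
M4: ⌊516/2⌋ × 365 = 258 × 365 mm
M5: ⌊365/2⌋ × 258 = 182 × 258 mm

182 × 258 mm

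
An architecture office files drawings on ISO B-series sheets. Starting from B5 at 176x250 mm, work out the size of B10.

B6: ⌊250/2⌋ × 176 = 125 × 176 mm
B7: ⌊176/2⌋ × 125 = 88 × 125 mm
B8: ⌊125/2⌋ × 88 = 62 × 88 mm
B9: ⌊88/2⌋ × 62 = 44 × 62 mm
B10: ⌊62/2⌋ × 44 = 31 × 44 mm

31 × 44 mm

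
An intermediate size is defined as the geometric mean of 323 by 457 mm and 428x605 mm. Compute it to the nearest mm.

Short side: √(323 · 428) = √138244 ≈ 371.8 → 372 mm
Long side: √(457 · 605) = √276485 ≈ 525.8 → 526 mm

372 × 526 mm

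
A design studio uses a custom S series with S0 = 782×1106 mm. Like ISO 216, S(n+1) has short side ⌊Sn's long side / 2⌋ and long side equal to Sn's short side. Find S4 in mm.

S1: ⌊1106/2⌋ × 782 = 553 × 782 mm
S2: ⌊782/2⌋ × 553 = 391 × 553 mm
S3: ⌊553/2⌋ × 391 = 276 × 391 mm
S4: ⌊391/2⌋ × 276 = 195 × 276 mm

195 × 276 mm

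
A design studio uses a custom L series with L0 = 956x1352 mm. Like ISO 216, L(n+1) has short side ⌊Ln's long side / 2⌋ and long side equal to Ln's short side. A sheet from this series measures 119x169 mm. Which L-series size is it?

L0: 956 × 1352 mm
L1: 676 × 956 mm
L2: 478 × 676 mm
L3: 338 × 478 mm
L4: 239 × 338 mm
L5: 169 × 239 mm
L6: 119 × 169 mm
L7: 84 × 119 mm
→ matches L6.

L6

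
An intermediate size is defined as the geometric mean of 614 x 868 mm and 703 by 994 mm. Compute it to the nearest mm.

657 × 929 mm

Short side: √(614 · 703) = √431642 ≈ 657.0 → 657 mm
Long side: √(868 · 994) = √862792 ≈ 928.9 → 929 mm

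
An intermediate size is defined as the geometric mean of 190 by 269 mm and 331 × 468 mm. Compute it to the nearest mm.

251 × 355 mm

Short side: √(190 · 331) = √62890 ≈ 250.8 → 251 mm
Long side: √(269 · 468) = √125892 ≈ 354.8 → 355 mm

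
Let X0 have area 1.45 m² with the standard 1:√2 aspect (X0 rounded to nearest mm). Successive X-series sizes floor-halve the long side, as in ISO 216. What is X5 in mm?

179 × 253 mm

Let X0's short side be w mm. w · w√2 = 1.45 m² = 1,450,000 mm², so w ≈ 1012.6 mm and w√2 ≈ 1432.0 mm → X0 = 1013 × 1432 mm.
X1: ⌊1432/2⌋ × 1013 = 716 × 1013 mm
X2: ⌊1013/2⌋ × 716 = 506 × 716 mm
X3: ⌊716/2⌋ × 506 = 358 × 506 mm
X4: ⌊506/2⌋ × 358 = 253 × 358 mm
X5: ⌊358/2⌋ × 253 = 179 × 253 mm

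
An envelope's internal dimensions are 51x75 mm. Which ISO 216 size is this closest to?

Aspect ratio 75/51 ≈ 1.471 (ISO target is √2 ≈ 1.414).
In the A-series (A0 area = 1 m²): A8 = 52 × 74 mm.
Off by 2 mm total — nearest standard size.

A8 (52 × 74 mm)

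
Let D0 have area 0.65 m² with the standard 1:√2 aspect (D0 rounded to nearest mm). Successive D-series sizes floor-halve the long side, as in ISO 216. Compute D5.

Let D0's short side be w mm. w · w√2 = 0.65 m² = 650,000 mm², so w ≈ 678.0 mm and w√2 ≈ 958.8 mm → D0 = 678 × 959 mm.
D1: ⌊959/2⌋ × 678 = 479 × 678 mm
D2: ⌊678/2⌋ × 479 = 339 × 479 mm
D3: ⌊479/2⌋ × 339 = 239 × 339 mm
D4: ⌊339/2⌋ × 239 = 169 × 239 mm
D5: ⌊239/2⌋ × 169 = 119 × 169 mm

119 × 169 mm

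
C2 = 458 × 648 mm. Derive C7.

C3: ⌊648/2⌋ × 458 = 324 × 458 mm
C4: ⌊458/2⌋ × 324 = 229 × 324 mm
C5: ⌊324/2⌋ × 229 = 162 × 229 mm
C6: ⌊229/2⌋ × 162 = 114 × 162 mm
C7: ⌊162/2⌋ × 114 = 81 × 114 mm

81 × 114 mm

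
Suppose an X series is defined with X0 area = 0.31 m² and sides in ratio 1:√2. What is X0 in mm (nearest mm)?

Let the short side be w mm. Then w · w√2 = 0.31 m² = 310,000 mm².
w² = 310,000/√2, so w ≈ 468.2 mm; long side = w√2 ≈ 662.1 mm.

468 × 662 mm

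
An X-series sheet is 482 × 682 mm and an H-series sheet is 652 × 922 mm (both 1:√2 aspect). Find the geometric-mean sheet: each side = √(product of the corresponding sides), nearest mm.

561 × 793 mm

Short side: √(482 · 652) = √314264 ≈ 560.6 → 561 mm
Long side: √(682 · 922) = √628804 ≈ 793.0 → 793 mm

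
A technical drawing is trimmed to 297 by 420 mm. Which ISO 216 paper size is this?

A3 (297 × 420 mm)

Aspect ratio 420/297 ≈ 1.414 — close to the ISO √2 ≈ 1.414.
In the A-series (A0 area = 1 m²): A3 = 297 × 420 mm.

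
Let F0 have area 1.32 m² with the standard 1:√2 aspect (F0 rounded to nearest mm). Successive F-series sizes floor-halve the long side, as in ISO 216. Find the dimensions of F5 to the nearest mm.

Let F0's short side be w mm. w · w√2 = 1.32 m² = 1,320,000 mm², so w ≈ 966.1 mm and w√2 ≈ 1366.3 mm → F0 = 966 × 1366 mm.
F1: ⌊1366/2⌋ × 966 = 683 × 966 mm
F2: ⌊966/2⌋ × 683 = 483 × 683 mm
F3: ⌊683/2⌋ × 483 = 341 × 483 mm
F4: ⌊483/2⌋ × 341 = 241 × 341 mm
F5: ⌊341/2⌋ × 241 = 170 × 241 mm

170 × 241 mm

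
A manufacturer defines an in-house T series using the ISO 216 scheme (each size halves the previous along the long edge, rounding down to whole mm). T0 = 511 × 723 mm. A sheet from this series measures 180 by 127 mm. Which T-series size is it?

T4

T0: 511 × 723 mm
T1: 361 × 511 mm
T2: 255 × 361 mm
T3: 180 × 255 mm
T4: 127 × 180 mm
T5: 90 × 127 mm
→ matches T4.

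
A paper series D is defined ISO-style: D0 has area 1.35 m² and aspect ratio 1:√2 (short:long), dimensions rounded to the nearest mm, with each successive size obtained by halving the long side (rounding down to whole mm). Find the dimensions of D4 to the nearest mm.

Let D0's short side be w mm. w · w√2 = 1.35 m² = 1,350,000 mm², so w ≈ 977.0 mm and w√2 ≈ 1381.7 mm → D0 = 977 × 1382 mm.
D1: ⌊1382/2⌋ × 977 = 691 × 977 mm
D2: ⌊977/2⌋ × 691 = 488 × 691 mm
D3: ⌊691/2⌋ × 488 = 345 × 488 mm
D4: ⌊488/2⌋ × 345 = 244 × 345 mm

244 × 345 mm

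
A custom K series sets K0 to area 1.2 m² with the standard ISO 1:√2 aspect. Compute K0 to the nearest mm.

921 × 1303 mm

Let the short side be w mm. Then w · w√2 = 1.2 m² = 1,200,000 mm².
w² = 1,200,000/√2, so w ≈ 921.2 mm; long side = w√2 ≈ 1302.7 mm.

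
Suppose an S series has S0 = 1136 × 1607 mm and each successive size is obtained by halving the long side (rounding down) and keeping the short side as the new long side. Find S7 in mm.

100 × 142 mm

S1 = 803 × 1136 mm (from S0 by 1 halving).
S2: ⌊1136/2⌋ × 803 = 568 × 803 mm
S3: ⌊803/2⌋ × 568 = 401 × 568 mm
S4: ⌊568/2⌋ × 401 = 284 × 401 mm
S5: ⌊401/2⌋ × 284 = 200 × 284 mm
S6: ⌊284/2⌋ × 200 = 142 × 200 mm
S7: ⌊200/2⌋ × 142 = 100 × 142 mm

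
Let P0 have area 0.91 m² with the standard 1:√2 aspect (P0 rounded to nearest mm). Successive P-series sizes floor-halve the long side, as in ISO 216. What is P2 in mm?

Let P0's short side be w mm. w · w√2 = 0.91 m² = 910,000 mm², so w ≈ 802.2 mm and w√2 ≈ 1134.4 mm → P0 = 802 × 1134 mm.
P1: ⌊1134/2⌋ × 802 = 567 × 802 mm
P2: ⌊802/2⌋ × 567 = 401 × 567 mm

401 × 567 mm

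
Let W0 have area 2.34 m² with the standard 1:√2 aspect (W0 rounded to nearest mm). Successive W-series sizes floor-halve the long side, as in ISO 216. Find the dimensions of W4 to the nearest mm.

Let W0's short side be w mm. w · w√2 = 2.34 m² = 2,340,000 mm², so w ≈ 1286.3 mm and w√2 ≈ 1819.1 mm → W0 = 1286 × 1819 mm.
W1: ⌊1819/2⌋ × 1286 = 909 × 1286 mm
W2: ⌊1286/2⌋ × 909 = 643 × 909 mm
W3: ⌊909/2⌋ × 643 = 454 × 643 mm
W4: ⌊643/2⌋ × 454 = 321 × 454 mm

321 × 454 mm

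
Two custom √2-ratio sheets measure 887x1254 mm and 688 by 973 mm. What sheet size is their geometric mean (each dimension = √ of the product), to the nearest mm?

Short side: √(887 · 688) = √610256 ≈ 781.2 → 781 mm
Long side: √(1254 · 973) = √1220142 ≈ 1104.6 → 1105 mm

781 × 1105 mm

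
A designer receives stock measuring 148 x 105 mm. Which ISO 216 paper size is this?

A6 (105 × 148 mm)

Aspect ratio 148/105 ≈ 1.410 — close to the ISO √2 ≈ 1.414.
In the A-series (A0 area = 1 m²): A6 = 105 × 148 mm.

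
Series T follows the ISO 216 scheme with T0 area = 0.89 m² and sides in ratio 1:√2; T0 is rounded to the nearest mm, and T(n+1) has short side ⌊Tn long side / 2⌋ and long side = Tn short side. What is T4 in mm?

198 × 280 mm

Let T0's short side be w mm. w · w√2 = 0.89 m² = 890,000 mm², so w ≈ 793.3 mm and w√2 ≈ 1121.9 mm → T0 = 793 × 1122 mm.
T1: ⌊1122/2⌋ × 793 = 561 × 793 mm
T2: ⌊793/2⌋ × 561 = 396 × 561 mm
T3: ⌊561/2⌋ × 396 = 280 × 396 mm
T4: ⌊396/2⌋ × 280 = 198 × 280 mm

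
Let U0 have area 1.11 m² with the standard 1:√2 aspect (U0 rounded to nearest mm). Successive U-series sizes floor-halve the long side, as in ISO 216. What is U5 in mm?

Let U0's short side be w mm. w · w√2 = 1.11 m² = 1,110,000 mm², so w ≈ 885.9 mm and w√2 ≈ 1252.9 mm → U0 = 886 × 1253 mm.
U1: ⌊1253/2⌋ × 886 = 626 × 886 mm
U2: ⌊886/2⌋ × 626 = 443 × 626 mm
U3: ⌊626/2⌋ × 443 = 313 × 443 mm
U4: ⌊443/2⌋ × 313 = 221 × 313 mm
U5: ⌊313/2⌋ × 221 = 156 × 221 mm

156 × 221 mm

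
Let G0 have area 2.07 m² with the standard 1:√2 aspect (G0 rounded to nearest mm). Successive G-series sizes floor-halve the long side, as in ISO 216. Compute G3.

427 × 605 mm

Let G0's short side be w mm. w · w√2 = 2.07 m² = 2,070,000 mm², so w ≈ 1209.8 mm and w√2 ≈ 1711.0 mm → G0 = 1210 × 1711 mm.
G1: ⌊1711/2⌋ × 1210 = 855 × 1210 mm
G2: ⌊1210/2⌋ × 855 = 605 × 855 mm
G3: ⌊855/2⌋ × 605 = 427 × 605 mm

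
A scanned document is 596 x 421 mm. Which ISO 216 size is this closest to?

Aspect ratio 596/421 ≈ 1.416 — close to the ISO √2 ≈ 1.414.
In the A-series (A0 area = 1 m²): A2 = 420 × 594 mm.
Off by 3 mm total — nearest standard size.

A2 (420 × 594 mm)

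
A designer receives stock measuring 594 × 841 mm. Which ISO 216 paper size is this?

A1 (594 × 841 mm)

Aspect ratio 841/594 ≈ 1.416 — close to the ISO √2 ≈ 1.414.
In the A-series (A0 area = 1 m²): A1 = 594 × 841 mm.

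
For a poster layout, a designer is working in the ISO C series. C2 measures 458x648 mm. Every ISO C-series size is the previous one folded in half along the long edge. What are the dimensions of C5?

162 × 229 mm

C3: ⌊648/2⌋ × 458 = 324 × 458 mm
C4: ⌊458/2⌋ × 324 = 229 × 324 mm
C5: ⌊324/2⌋ × 229 = 162 × 229 mm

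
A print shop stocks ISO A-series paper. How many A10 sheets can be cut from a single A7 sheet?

8

Each ISO step halves the sheet: 1 × A7 → 2 × A8 → 4 × A9 → 8 × A10
From A7 to A10 is 3 halving steps: 2^3 = 8.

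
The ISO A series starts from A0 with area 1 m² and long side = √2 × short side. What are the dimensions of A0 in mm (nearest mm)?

Let the short side be w mm. Then the long side is w√2 and w · w√2 = 10⁶ mm².
w² = 10⁶/√2, so w = 1000 / 2^(1/4) ≈ 840.9 mm; long side = 1000 · 2^(1/4) ≈ 1189.2 mm.

841 × 1189 mm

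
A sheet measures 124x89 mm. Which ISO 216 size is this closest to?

Aspect ratio 124/89 ≈ 1.393 (ISO target is √2 ≈ 1.414).
In the B-series (B0 = 1000 × 1414 mm): B7 = 88 × 125 mm.
Off by 2 mm total — nearest standard size.

B7 (88 × 125 mm)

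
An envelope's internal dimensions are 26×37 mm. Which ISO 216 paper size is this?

Aspect ratio 37/26 ≈ 1.423 — close to the ISO √2 ≈ 1.414.
In the A-series (A0 area = 1 m²): A10 = 26 × 37 mm.

A10 (26 × 37 mm)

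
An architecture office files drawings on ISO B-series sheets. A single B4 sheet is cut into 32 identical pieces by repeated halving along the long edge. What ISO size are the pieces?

32 = 2^5, so 5 halving steps.
B4 → B5 → … → B9 after 5 steps.

B9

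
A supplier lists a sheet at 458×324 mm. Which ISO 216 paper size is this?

Aspect ratio 458/324 ≈ 1.414 — close to the ISO √2 ≈ 1.414.
In the C-series (envelope sizes, between A and B): C3 = 324 × 458 mm.

C3 (324 × 458 mm)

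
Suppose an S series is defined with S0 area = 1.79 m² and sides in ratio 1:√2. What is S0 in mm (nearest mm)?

Let the short side be w mm. Then w · w√2 = 1.79 m² = 1,790,000 mm².
w² = 1,790,000/√2, so w ≈ 1125.0 mm; long side = w√2 ≈ 1591.1 mm.

1125 × 1591 mm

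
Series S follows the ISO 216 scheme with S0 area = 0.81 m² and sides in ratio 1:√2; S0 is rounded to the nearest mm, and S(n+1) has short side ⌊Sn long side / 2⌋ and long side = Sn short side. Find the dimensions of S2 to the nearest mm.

378 × 535 mm

Let S0's short side be w mm. w · w√2 = 0.81 m² = 810,000 mm², so w ≈ 756.8 mm and w√2 ≈ 1070.3 mm → S0 = 757 × 1070 mm.
S1: ⌊1070/2⌋ × 757 = 535 × 757 mm
S2: ⌊757/2⌋ × 535 = 378 × 535 mm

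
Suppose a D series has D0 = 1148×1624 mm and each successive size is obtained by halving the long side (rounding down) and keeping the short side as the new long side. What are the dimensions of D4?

287 × 406 mm

D1: ⌊1624/2⌋ × 1148 = 812 × 1148 mm
D2: ⌊1148/2⌋ × 812 = 574 × 812 mm
D3: ⌊812/2⌋ × 574 = 406 × 574 mm
D4: ⌊574/2⌋ × 406 = 287 × 406 mm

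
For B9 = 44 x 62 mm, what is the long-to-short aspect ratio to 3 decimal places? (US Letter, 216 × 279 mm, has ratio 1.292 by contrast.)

62 / 44 = 1.409
ISO 216 targets √2 ≈ 1.414; the -0.005 deviation is from mm rounding.

1.409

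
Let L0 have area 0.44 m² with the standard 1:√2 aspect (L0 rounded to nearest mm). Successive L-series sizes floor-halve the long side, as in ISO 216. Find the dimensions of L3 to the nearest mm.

197 × 279 mm

Let L0's short side be w mm. w · w√2 = 0.44 m² = 440,000 mm², so w ≈ 557.8 mm and w√2 ≈ 788.8 mm → L0 = 558 × 789 mm.
L1: ⌊789/2⌋ × 558 = 394 × 558 mm
L2: ⌊558/2⌋ × 394 = 279 × 394 mm
L3: ⌊394/2⌋ × 279 = 197 × 279 mm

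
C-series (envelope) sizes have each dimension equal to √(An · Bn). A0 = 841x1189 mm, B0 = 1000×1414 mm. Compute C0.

Short side: √(841 · 1000) = √841000 ≈ 917.1 → 917 mm
Long side: √(1189 · 1414) = √1681246 ≈ 1296.6 → 1297 mm

917 × 1297 mm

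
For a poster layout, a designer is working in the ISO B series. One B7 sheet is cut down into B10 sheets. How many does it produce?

Each ISO step halves the sheet: 1 × B7 → 2 × B8 → 4 × B9 → 8 × B10
From B7 to B10 is 3 halving steps: 2^3 = 8.

8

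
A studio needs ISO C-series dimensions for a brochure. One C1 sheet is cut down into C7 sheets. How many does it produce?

64

Each ISO step halves the sheet: 1 × C1 → 2 × C2 → 4 × C3 → 8 × C4 → …
From C1 to C7 is 6 halving steps: 2^6 = 64.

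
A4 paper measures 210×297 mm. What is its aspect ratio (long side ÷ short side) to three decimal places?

297 / 210 = 1.414
Matches √2 ≈ 1.414 — the ISO 216 defining ratio.

1.414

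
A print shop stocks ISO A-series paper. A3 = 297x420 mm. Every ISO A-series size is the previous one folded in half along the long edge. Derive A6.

A4: ⌊420/2⌋ × 297 = 210 × 297 mm
A5: ⌊297/2⌋ × 210 = 148 × 210 mm
A6: ⌊210/2⌋ × 148 = 105 × 148 mm

105 × 148 mm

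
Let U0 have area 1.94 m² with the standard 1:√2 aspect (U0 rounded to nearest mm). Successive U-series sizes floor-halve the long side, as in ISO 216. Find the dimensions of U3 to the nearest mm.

Let U0's short side be w mm. w · w√2 = 1.94 m² = 1,940,000 mm², so w ≈ 1171.2 mm and w√2 ≈ 1656.4 mm → U0 = 1171 × 1656 mm.
U1: ⌊1656/2⌋ × 1171 = 828 × 1171 mm
U2: ⌊1171/2⌋ × 828 = 585 × 828 mm
U3: ⌊828/2⌋ × 585 = 414 × 585 mm

414 × 585 mm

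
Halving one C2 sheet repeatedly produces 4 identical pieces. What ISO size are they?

4 = 2^2, so 2 halving steps.
C2 → C3 → … → C4 after 2 steps.

C4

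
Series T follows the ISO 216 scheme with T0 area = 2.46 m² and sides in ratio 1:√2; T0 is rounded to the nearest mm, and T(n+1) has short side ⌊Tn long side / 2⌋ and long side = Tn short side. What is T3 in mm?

Let T0's short side be w mm. w · w√2 = 2.46 m² = 2,460,000 mm², so w ≈ 1318.9 mm and w√2 ≈ 1865.2 mm → T0 = 1319 × 1865 mm.
T1: ⌊1865/2⌋ × 1319 = 932 × 1319 mm
T2: ⌊1319/2⌋ × 932 = 659 × 932 mm
T3: ⌊932/2⌋ × 659 = 466 × 659 mm

466 × 659 mm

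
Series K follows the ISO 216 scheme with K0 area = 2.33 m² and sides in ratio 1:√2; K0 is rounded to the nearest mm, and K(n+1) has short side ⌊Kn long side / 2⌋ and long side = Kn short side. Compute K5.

Let K0's short side be w mm. w · w√2 = 2.33 m² = 2,330,000 mm², so w ≈ 1283.6 mm and w√2 ≈ 1815.2 mm → K0 = 1284 × 1815 mm.
K1: ⌊1815/2⌋ × 1284 = 907 × 1284 mm
K2: ⌊1284/2⌋ × 907 = 642 × 907 mm
K3: ⌊907/2⌋ × 642 = 453 × 642 mm
K4: ⌊642/2⌋ × 453 = 321 × 453 mm
K5: ⌊453/2⌋ × 321 = 226 × 321 mm

226 × 321 mm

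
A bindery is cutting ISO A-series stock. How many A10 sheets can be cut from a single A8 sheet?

4

A8 = 52 × 74 mm; A10 = 26 × 37 mm.
Each halving step doubles the count; 2 steps from A8 to A10.
2^2 = 4.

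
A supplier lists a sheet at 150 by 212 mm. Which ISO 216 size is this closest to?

A5 (148 × 210 mm)

Aspect ratio 212/150 ≈ 1.413 — close to the ISO √2 ≈ 1.414.
In the A-series (A0 area = 1 m²): A5 = 148 × 210 mm.
Off by 4 mm total — nearest standard size.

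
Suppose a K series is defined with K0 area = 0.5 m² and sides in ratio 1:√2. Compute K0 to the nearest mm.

Let the short side be w mm. Then w · w√2 = 0.5 m² = 500,000 mm².
w² = 500,000/√2, so w ≈ 594.6 mm; long side = w√2 ≈ 840.9 mm.

595 × 841 mm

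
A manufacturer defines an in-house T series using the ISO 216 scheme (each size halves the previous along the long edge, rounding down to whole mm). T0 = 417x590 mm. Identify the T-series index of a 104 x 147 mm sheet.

T4

T0: 417 × 590 mm
T1: 295 × 417 mm
T2: 208 × 295 mm
T3: 147 × 208 mm
T4: 104 × 147 mm
T5: 73 × 104 mm
→ matches T4.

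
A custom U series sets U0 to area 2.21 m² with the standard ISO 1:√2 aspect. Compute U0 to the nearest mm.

Let the short side be w mm. Then w · w√2 = 2.21 m² = 2,210,000 mm².
w² = 2,210,000/√2, so w ≈ 1250.1 mm; long side = w√2 ≈ 1767.9 mm.

1250 × 1768 mm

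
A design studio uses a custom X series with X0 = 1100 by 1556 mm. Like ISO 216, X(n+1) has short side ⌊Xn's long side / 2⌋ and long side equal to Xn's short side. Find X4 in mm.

275 × 389 mm

X1: ⌊1556/2⌋ × 1100 = 778 × 1100 mm
X2: ⌊1100/2⌋ × 778 = 550 × 778 mm
X3: ⌊778/2⌋ × 550 = 389 × 550 mm
X4: ⌊550/2⌋ × 389 = 275 × 389 mm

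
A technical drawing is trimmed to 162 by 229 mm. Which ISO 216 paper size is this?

Aspect ratio 229/162 ≈ 1.414 — close to the ISO √2 ≈ 1.414.
In the C-series (envelope sizes, between A and B): C5 = 162 × 229 mm.

C5 (162 × 229 mm)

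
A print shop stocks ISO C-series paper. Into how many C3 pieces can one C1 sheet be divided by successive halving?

C1 = 648 × 917 mm; C3 = 324 × 458 mm.
Each halving step doubles the count; 2 steps from C1 to C3.
2^2 = 4.

4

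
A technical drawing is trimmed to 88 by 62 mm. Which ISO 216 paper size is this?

Aspect ratio 88/62 ≈ 1.419 — close to the ISO √2 ≈ 1.414.
In the B-series (B0 = 1000 × 1414 mm): B8 = 62 × 88 mm.

B8 (62 × 88 mm)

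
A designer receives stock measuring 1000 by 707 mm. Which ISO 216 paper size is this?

B1 (707 × 1000 mm)

Aspect ratio 1000/707 ≈ 1.414 — close to the ISO √2 ≈ 1.414.
In the B-series (B0 = 1000 × 1414 mm): B1 = 707 × 1000 mm.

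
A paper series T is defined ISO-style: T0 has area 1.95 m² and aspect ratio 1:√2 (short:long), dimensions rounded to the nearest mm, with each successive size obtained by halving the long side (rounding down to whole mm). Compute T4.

Let T0's short side be w mm. w · w√2 = 1.95 m² = 1,950,000 mm², so w ≈ 1174.2 mm and w√2 ≈ 1660.6 mm → T0 = 1174 × 1661 mm.
T1: ⌊1661/2⌋ × 1174 = 830 × 1174 mm
T2: ⌊1174/2⌋ × 830 = 587 × 830 mm
T3: ⌊830/2⌋ × 587 = 415 × 587 mm
T4: ⌊587/2⌋ × 415 = 293 × 415 mm

293 × 415 mm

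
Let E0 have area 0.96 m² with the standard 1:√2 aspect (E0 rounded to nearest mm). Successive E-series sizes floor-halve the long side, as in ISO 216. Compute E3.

291 × 412 mm

Let E0's short side be w mm. w · w√2 = 0.96 m² = 960,000 mm², so w ≈ 823.9 mm and w√2 ≈ 1165.2 mm → E0 = 824 × 1165 mm.
E1: ⌊1165/2⌋ × 824 = 582 × 824 mm
E2: ⌊824/2⌋ × 582 = 412 × 582 mm
E3: ⌊582/2⌋ × 412 = 291 × 412 mm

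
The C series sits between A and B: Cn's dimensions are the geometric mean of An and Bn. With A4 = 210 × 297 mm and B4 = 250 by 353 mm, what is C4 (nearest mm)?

229 × 324 mm

Short side: √(210 · 250) = √52500 ≈ 229.1 → 229 mm
Long side: √(297 · 353) = √104841 ≈ 323.8 → 324 mm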